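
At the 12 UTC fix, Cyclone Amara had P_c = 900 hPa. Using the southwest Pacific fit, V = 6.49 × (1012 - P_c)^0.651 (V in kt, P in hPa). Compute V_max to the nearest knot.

ΔP = 1012 − 900 = 112 hPa.
112^0.651 ≈ 21.579.
V ≈ 6.49 × 21.579 ≈ 140.1 kt.

140 kt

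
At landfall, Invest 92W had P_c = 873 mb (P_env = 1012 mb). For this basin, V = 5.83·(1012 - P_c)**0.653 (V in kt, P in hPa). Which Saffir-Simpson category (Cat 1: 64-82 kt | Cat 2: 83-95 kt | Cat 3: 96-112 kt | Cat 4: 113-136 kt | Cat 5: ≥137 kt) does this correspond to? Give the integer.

ΔP = 1012 − 873 = 139 mb.
V ≈ 5.83 × 139^0.653 = 5.83 × 25.08 ≈ 146 kt.
146 kt falls in the Category 5 band.

5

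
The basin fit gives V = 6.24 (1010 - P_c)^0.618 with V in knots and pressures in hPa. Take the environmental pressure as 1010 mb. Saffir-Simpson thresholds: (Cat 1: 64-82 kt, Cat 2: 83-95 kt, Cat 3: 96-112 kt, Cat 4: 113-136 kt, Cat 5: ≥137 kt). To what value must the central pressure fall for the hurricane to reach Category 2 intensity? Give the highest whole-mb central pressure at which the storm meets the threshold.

944 mb

Category 2 begins at V = 83 kt.
Required ΔP = (83/6.24)^(1/0.618) = 13.301^1.618 ≈ 65.86 mb.
P_c ≤ 1010 − 65.86 = 944.14, so the highest integer P_c is 944 mb.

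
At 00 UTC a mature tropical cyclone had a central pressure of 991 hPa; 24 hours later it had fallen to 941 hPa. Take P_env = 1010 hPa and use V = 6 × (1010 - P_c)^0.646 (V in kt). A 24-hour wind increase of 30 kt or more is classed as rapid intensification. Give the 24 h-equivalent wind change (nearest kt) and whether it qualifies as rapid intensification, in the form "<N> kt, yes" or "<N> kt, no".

52 kt, yes

V₁: ΔP = 19, V ≈ 6 × 19^0.646 ≈ 40.20 kt.
V₂: ΔP = 69, V ≈ 6 × 69^0.646 ≈ 92.48 kt.
ΔV over 24 h = 52.28 kt → 24 h equivalent = 52.28 × 24/24 ≈ 52.28 kt.
52 kt ≥ 30 kt ⇒ rapid intensification.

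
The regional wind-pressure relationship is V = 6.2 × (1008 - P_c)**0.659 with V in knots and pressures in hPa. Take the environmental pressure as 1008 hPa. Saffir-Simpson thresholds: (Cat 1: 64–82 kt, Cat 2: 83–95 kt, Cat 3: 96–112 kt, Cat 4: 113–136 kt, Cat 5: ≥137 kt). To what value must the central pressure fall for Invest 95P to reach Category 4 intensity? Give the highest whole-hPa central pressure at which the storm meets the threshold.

Category 4 begins at V = 113 kt.
Required ΔP = (113/6.2)^(1/0.659) = 18.226^1.517 ≈ 81.85 hPa.
P_c ≤ 1008 − 81.85 = 926.15, so the highest integer P_c is 926 hPa.

926 hPa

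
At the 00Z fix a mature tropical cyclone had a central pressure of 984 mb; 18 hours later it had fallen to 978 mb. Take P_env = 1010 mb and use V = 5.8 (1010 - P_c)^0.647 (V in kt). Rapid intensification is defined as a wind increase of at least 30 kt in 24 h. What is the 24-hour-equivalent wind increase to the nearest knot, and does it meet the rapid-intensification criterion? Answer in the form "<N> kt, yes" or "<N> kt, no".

9 kt, no

V₁: ΔP = 26, V ≈ 5.8 × 26^0.647 ≈ 47.74 kt.
V₂: ΔP = 32, V ≈ 5.8 × 32^0.647 ≈ 54.61 kt.
ΔV over 18 h = 6.87 kt → 24 h equivalent = 6.87 × 24/18 ≈ 9.16 kt.
9 kt < 30 kt ⇒ not rapid intensification.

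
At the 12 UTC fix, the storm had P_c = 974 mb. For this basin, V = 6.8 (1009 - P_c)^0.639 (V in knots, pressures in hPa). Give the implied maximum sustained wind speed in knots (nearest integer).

66 kt

ΔP = 1009 − 974 = 35 mb.
35^0.639 ≈ 9.697.
V ≈ 6.8 × 9.697 ≈ 65.9 kt.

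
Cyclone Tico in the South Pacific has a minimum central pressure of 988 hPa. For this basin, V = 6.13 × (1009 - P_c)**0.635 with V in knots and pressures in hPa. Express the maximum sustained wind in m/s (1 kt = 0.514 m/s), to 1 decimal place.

ΔP = 1009 − 988 = 21 hPa.
V ≈ 6.13 × 21^0.635 = 6.13 × 6.912 ≈ 42.371 kt.
42.371 × 0.514 ≈ 21.78 m/s → 21.8 m/s.

21.8 m/s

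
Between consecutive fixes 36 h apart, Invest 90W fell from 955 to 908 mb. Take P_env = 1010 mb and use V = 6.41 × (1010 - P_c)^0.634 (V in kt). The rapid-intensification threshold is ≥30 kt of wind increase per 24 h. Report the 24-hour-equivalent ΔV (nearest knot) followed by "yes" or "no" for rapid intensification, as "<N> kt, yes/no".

26 kt, no

V₁: ΔP = 55, V ≈ 6.41 × 55^0.634 ≈ 81.33 kt.
V₂: ΔP = 102, V ≈ 6.41 × 102^0.634 ≈ 120.31 kt.
ΔV over 36 h = 38.98 kt → 24 h equivalent = 38.98 × 24/36 ≈ 25.99 kt.
26 kt < 30 kt ⇒ not rapid intensification.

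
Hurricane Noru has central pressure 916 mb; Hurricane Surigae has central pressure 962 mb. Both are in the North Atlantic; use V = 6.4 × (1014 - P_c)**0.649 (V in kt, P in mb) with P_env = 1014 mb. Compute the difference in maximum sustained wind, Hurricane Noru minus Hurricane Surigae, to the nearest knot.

42 kt

Hurricane Noru: ΔP = 98; V ≈ 6.4 × 98^0.649 ≈ 125.45 kt.
Hurricane Surigae: ΔP = 52; V ≈ 6.4 × 52^0.649 ≈ 83.15 kt.
Difference ≈ 125.45 − 83.15 = 42.30 → 42 kt.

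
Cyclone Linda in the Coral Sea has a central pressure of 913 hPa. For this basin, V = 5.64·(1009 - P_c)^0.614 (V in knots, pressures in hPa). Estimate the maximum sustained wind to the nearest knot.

93 kt

ΔP = 1009 − 913 = 96 hPa.
96^0.614 ≈ 16.486.
V ≈ 5.64 × 16.486 ≈ 93.0 kt.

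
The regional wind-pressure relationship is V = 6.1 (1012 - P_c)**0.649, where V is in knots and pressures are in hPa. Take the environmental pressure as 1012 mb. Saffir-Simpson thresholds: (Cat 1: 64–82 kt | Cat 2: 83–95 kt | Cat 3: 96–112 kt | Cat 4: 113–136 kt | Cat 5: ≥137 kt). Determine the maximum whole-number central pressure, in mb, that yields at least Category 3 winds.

942 mb

Category 3 begins at V = 96 kt.
Required ΔP = (96/6.1)^(1/0.649) = 15.738^1.541 ≈ 69.87 mb.
P_c ≤ 1012 − 69.87 = 942.13, so the highest integer P_c is 942 mb.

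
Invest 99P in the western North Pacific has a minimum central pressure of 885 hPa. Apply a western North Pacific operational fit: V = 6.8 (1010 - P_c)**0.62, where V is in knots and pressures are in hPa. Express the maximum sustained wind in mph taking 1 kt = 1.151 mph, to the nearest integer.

ΔP = 1010 − 885 = 125 hPa.
V ≈ 6.8 × 125^0.62 = 6.8 × 19.956 ≈ 135.704 kt.
135.704 × 1.151 ≈ 156.20 mph → 156 mph.

156 mph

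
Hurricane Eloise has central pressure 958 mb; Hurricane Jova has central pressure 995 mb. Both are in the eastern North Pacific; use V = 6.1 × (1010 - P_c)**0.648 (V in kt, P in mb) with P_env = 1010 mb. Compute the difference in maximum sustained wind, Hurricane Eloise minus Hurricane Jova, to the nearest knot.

Hurricane Eloise: ΔP = 52; V ≈ 6.1 × 52^0.648 ≈ 78.94 kt.
Hurricane Jova: ΔP = 15; V ≈ 6.1 × 15^0.648 ≈ 35.27 kt.
Difference ≈ 78.94 − 35.27 = 43.67 → 44 kt.

44 kt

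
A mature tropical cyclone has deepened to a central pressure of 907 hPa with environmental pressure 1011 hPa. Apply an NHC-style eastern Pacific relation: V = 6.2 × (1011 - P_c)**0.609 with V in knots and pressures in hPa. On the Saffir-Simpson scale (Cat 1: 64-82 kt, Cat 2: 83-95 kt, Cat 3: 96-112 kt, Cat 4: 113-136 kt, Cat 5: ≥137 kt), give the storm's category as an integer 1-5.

3

ΔP = 1011 − 907 = 104 hPa.
V ≈ 6.2 × 104^0.609 = 6.2 × 16.92 ≈ 105 kt.
105 kt falls in the Category 3 band.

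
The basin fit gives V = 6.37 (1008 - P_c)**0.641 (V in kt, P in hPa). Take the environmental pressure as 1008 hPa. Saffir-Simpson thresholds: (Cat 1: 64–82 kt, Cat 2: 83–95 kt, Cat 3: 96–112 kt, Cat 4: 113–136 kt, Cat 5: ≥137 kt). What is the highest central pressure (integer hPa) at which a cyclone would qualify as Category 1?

Category 1 begins at V = 64 kt.
Required ΔP = (64/6.37)^(1/0.641) = 10.047^1.560 ≈ 36.58 hPa.
P_c ≤ 1008 − 36.58 = 971.42, so the highest integer P_c is 971 hPa.

971 hPa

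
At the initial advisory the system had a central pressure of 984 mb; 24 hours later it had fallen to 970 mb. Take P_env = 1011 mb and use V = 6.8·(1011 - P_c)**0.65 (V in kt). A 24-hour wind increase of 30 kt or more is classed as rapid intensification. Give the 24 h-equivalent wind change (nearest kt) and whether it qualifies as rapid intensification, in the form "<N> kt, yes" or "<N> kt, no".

18 kt, no

V₁: ΔP = 27, V ≈ 6.8 × 27^0.65 ≈ 57.93 kt.
V₂: ΔP = 41, V ≈ 6.8 × 41^0.65 ≈ 76.00 kt.
ΔV over 24 h = 18.07 kt → 24 h equivalent = 18.07 × 24/24 ≈ 18.07 kt.
18 kt < 30 kt ⇒ not rapid intensification.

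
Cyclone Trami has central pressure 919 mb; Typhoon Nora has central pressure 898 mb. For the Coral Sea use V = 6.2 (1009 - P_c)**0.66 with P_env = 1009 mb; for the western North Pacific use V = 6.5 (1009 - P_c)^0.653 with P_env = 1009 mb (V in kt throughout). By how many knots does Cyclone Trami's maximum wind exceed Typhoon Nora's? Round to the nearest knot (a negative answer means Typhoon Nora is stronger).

-20 kt

Cyclone Trami: ΔP = 90; V ≈ 6.2 × 90^0.66 ≈ 120.83 kt.
Typhoon Nora: ΔP = 111; V ≈ 6.5 × 111^0.653 ≈ 140.77 kt.
Difference ≈ 120.83 − 140.77 = -19.94 → -20 kt.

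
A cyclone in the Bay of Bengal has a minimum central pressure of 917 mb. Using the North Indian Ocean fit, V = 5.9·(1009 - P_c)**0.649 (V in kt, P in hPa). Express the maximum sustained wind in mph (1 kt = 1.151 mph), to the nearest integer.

ΔP = 1009 − 917 = 92 mb.
V ≈ 5.9 × 92^0.649 = 5.9 × 18.815 ≈ 111.007 kt.
111.007 × 1.151 ≈ 127.77 mph → 128 mph.

128 mph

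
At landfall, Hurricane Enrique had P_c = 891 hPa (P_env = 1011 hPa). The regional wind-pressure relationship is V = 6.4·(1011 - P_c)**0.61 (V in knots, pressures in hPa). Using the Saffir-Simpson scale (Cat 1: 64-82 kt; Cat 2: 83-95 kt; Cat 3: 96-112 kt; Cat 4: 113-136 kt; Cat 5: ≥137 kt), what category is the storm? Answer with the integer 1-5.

4

ΔP = 1011 − 891 = 120 hPa.
V ≈ 6.4 × 120^0.61 = 6.4 × 18.55 ≈ 119 kt.
119 kt falls in the Category 4 band.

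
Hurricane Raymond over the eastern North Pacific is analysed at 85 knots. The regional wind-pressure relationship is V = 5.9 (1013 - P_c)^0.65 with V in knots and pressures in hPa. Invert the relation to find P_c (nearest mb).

ΔP = (V / 5.9)^(1/0.65) = (85/5.9)^1.538.
85/5.9 = 14.407; 14.407^1.538 ≈ 60.59 mb.
P_c = 1013 − 60.59 = 952.41 ≈ 952 mb.

952 mb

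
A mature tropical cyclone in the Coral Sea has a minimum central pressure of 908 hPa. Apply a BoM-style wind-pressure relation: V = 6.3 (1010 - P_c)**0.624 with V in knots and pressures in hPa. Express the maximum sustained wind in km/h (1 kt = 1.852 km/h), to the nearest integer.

209 km/h

ΔP = 1010 − 908 = 102 hPa.
V ≈ 6.3 × 102^0.624 = 6.3 × 17.921 ≈ 112.903 kt.
112.903 × 1.852 ≈ 209.10 km/h → 209 km/h.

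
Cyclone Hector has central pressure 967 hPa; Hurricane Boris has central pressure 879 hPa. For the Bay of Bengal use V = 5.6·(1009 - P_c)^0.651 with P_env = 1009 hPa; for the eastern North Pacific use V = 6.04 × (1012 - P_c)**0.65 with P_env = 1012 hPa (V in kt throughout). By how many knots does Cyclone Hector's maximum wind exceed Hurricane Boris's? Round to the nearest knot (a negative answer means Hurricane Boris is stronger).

-81 kt

Cyclone Hector: ΔP = 42; V ≈ 5.6 × 42^0.651 ≈ 63.82 kt.
Hurricane Boris: ΔP = 133; V ≈ 6.04 × 133^0.65 ≈ 145.06 kt.
Difference ≈ 63.82 − 145.06 = -81.24 → -81 kt.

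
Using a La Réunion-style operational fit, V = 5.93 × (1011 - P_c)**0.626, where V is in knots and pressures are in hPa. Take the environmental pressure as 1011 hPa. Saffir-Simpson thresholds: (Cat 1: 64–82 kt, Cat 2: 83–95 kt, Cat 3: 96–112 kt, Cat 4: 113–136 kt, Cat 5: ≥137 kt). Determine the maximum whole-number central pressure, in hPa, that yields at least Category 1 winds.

966 hPa

Category 1 begins at V = 64 kt.
Required ΔP = (64/5.93)^(1/0.626) = 10.793^1.597 ≈ 44.71 hPa.
P_c ≤ 1011 − 44.71 = 966.29, so the highest integer P_c is 966 hPa.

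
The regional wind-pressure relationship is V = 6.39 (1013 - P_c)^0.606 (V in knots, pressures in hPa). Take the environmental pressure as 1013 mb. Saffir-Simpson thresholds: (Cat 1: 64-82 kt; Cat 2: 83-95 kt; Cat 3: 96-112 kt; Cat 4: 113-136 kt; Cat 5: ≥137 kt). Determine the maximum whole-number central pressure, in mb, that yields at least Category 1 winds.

Category 1 begins at V = 64 kt.
Required ΔP = (64/6.39)^(1/0.606) = 10.016^1.650 ≈ 44.80 mb.
P_c ≤ 1013 − 44.80 = 968.20, so the highest integer P_c is 968 mb.

968 mb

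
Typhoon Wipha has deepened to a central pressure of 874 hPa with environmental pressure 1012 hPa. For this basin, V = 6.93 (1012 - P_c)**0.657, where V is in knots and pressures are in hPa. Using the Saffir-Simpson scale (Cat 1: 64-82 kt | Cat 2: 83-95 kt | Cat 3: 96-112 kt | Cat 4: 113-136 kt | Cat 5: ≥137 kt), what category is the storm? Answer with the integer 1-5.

5

ΔP = 1012 − 874 = 138 hPa.
V ≈ 6.93 × 138^0.657 = 6.93 × 25.46 ≈ 176 kt.
176 kt falls in the Category 5 band.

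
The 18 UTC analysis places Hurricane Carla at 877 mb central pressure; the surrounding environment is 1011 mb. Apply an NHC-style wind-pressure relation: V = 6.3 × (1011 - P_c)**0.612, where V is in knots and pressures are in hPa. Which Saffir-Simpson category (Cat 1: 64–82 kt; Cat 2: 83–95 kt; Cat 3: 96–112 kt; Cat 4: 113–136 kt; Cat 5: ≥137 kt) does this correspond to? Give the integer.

4

ΔP = 1011 − 877 = 134 mb.
V ≈ 6.3 × 134^0.612 = 6.3 × 20.03 ≈ 126 kt.
126 kt falls in the Category 4 band.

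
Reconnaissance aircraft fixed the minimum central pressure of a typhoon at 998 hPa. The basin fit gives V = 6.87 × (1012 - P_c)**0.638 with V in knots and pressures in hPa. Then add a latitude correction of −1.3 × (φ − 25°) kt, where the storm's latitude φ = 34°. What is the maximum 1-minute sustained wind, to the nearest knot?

25 kt

ΔP = 1012 − 998 = 14 hPa.
14^0.638 ≈ 5.386.
V ≈ 6.87 × 5.386 ≈ 37.0 kt.
Latitude correction: −1.3 × (34 − 25) = -11.7 kt.
Corrected V ≈ 25.3 kt → 25 kt.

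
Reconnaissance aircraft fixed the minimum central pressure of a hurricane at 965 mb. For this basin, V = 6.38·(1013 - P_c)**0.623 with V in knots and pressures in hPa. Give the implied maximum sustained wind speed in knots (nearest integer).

71 kt

ΔP = 1013 − 965 = 48 mb.
48^0.623 ≈ 11.154.
V ≈ 6.38 × 11.154 ≈ 71.2 kt.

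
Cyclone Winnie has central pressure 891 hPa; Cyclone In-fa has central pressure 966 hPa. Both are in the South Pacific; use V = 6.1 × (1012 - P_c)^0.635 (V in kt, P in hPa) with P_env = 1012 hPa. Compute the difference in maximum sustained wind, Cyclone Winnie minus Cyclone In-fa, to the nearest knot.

Cyclone Winnie: ΔP = 121; V ≈ 6.1 × 121^0.635 ≈ 128.20 kt.
Cyclone In-fa: ΔP = 46; V ≈ 6.1 × 46^0.635 ≈ 69.37 kt.
Difference ≈ 128.20 − 69.37 = 58.83 → 59 kt.

59 kt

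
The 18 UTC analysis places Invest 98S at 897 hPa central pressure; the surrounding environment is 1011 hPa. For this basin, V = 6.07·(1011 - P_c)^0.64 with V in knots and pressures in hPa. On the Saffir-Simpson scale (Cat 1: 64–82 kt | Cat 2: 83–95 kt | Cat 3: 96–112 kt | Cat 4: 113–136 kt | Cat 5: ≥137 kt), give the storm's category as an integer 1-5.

4

ΔP = 1011 − 897 = 114 hPa.
V ≈ 6.07 × 114^0.64 = 6.07 × 20.72 ≈ 126 kt.
126 kt falls in the Category 4 band.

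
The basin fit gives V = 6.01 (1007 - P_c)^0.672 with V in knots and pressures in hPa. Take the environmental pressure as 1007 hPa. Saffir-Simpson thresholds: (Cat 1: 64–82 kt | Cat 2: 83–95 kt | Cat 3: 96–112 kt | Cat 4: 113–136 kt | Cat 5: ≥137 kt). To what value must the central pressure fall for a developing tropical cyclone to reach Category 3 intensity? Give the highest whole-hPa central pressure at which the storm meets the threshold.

945 hPa

Category 3 begins at V = 96 kt.
Required ΔP = (96/6.01)^(1/0.672) = 15.973^1.488 ≈ 61.77 hPa.
P_c ≤ 1007 − 61.77 = 945.23, so the highest integer P_c is 945 hPa.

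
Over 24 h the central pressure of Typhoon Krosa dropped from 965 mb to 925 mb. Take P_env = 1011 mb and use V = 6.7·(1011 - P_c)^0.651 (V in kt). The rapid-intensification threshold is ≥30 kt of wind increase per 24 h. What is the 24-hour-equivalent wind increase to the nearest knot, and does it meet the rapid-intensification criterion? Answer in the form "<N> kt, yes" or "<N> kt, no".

41 kt, yes

V₁: ΔP = 46, V ≈ 6.7 × 46^0.651 ≈ 81.01 kt.
V₂: ΔP = 86, V ≈ 6.7 × 86^0.651 ≈ 121.74 kt.
ΔV over 24 h = 40.73 kt → 24 h equivalent = 40.73 × 24/24 ≈ 40.73 kt.
41 kt ≥ 30 kt ⇒ rapid intensification.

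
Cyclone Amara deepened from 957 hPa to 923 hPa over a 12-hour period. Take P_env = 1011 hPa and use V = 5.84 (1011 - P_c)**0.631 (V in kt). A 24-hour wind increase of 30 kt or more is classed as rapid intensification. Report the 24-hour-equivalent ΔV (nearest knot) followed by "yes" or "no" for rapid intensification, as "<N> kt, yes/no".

V₁: ΔP = 54, V ≈ 5.84 × 54^0.631 ≈ 72.37 kt.
V₂: ΔP = 88, V ≈ 5.84 × 88^0.631 ≈ 98.49 kt.
ΔV over 12 h = 26.12 kt → 24 h equivalent = 26.12 × 24/12 ≈ 52.24 kt.
52 kt ≥ 30 kt ⇒ rapid intensification.

52 kt, yes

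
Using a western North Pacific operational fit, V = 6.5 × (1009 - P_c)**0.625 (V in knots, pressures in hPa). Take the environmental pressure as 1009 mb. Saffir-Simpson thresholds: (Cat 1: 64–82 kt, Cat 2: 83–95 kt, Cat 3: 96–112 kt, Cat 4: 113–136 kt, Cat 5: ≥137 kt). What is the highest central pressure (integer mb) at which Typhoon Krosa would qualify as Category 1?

Category 1 begins at V = 64 kt.
Required ΔP = (64/6.5)^(1/0.625) = 9.846^1.600 ≈ 38.84 mb.
P_c ≤ 1009 − 38.84 = 970.16, so the highest integer P_c is 970 mb.

970 mb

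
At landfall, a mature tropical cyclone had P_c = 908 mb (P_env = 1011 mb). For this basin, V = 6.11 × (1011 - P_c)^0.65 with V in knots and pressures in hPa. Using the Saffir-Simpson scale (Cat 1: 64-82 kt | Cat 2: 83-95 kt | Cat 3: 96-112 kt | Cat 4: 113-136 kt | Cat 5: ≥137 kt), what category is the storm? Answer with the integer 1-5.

4

ΔP = 1011 − 908 = 103 mb.
V ≈ 6.11 × 103^0.65 = 6.11 × 20.34 ≈ 124 kt.
124 kt falls in the Category 4 band.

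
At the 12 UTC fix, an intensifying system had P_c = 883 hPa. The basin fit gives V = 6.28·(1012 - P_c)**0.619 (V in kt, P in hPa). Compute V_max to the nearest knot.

127 kt

ΔP = 1012 − 883 = 129 hPa.
129^0.619 ≈ 20.251.
V ≈ 6.28 × 20.251 ≈ 127.2 kt.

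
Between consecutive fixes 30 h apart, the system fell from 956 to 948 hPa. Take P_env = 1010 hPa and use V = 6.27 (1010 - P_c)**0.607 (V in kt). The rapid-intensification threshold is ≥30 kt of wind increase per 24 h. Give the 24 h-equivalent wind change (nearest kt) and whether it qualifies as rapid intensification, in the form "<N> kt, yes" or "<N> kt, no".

V₁: ΔP = 54, V ≈ 6.27 × 54^0.607 ≈ 70.60 kt.
V₂: ΔP = 62, V ≈ 6.27 × 62^0.607 ≈ 76.78 kt.
ΔV over 30 h = 6.18 kt → 24 h equivalent = 6.18 × 24/30 ≈ 4.94 kt.
5 kt < 30 kt ⇒ not rapid intensification.

5 kt, no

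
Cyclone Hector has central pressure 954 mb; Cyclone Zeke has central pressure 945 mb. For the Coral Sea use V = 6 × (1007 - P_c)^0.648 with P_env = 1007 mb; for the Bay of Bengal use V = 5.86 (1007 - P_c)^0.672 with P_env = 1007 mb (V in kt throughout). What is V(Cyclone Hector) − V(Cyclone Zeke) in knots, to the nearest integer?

Cyclone Hector: ΔP = 53; V ≈ 6 × 53^0.648 ≈ 78.61 kt.
Cyclone Zeke: ΔP = 62; V ≈ 5.86 × 62^0.672 ≈ 93.84 kt.
Difference ≈ 78.61 − 93.84 = -15.23 → -15 kt.

-15 kt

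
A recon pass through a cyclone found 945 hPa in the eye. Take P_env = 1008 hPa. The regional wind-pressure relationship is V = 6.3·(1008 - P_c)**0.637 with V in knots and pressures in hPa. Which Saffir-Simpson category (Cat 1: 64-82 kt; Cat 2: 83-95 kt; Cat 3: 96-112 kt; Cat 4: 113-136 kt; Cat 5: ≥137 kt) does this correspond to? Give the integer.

2

ΔP = 1008 − 945 = 63 hPa.
V ≈ 6.3 × 63^0.637 = 6.3 × 14.00 ≈ 88 kt.
88 kt falls in the Category 2 band.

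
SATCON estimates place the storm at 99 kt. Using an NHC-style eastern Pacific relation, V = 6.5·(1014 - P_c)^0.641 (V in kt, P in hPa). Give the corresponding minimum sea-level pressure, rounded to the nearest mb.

944 mb

ΔP = (V / 6.5)^(1/0.641) = (99/6.5)^1.560.
99/6.5 = 15.231; 15.231^1.560 ≈ 70.00 mb.
P_c = 1014 − 70.00 = 944.00 ≈ 944 mb.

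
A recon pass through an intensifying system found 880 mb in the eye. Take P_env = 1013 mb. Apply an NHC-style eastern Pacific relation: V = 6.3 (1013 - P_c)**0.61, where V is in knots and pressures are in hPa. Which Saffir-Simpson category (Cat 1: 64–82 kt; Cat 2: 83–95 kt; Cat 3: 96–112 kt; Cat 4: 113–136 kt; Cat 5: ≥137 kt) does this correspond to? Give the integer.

4

ΔP = 1013 − 880 = 133 mb.
V ≈ 6.3 × 133^0.61 = 6.3 × 19.75 ≈ 124 kt.
124 kt falls in the Category 4 band.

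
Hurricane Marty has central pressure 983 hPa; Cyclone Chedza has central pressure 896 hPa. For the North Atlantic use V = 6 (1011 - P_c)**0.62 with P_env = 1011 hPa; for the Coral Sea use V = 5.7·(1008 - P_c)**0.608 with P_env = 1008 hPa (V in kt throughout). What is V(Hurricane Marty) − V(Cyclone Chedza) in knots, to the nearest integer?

Hurricane Marty: ΔP = 28; V ≈ 6 × 28^0.62 ≈ 47.36 kt.
Cyclone Chedza: ΔP = 112; V ≈ 5.7 × 112^0.608 ≈ 100.42 kt.
Difference ≈ 47.36 − 100.42 = -53.06 → -53 kt.

-53 kt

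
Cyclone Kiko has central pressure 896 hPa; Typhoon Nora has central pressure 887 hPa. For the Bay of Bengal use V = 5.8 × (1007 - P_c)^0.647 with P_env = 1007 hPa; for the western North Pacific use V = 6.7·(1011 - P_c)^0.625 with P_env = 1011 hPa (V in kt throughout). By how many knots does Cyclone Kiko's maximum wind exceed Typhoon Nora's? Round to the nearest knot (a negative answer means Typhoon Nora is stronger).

Cyclone Kiko: ΔP = 111; V ≈ 5.8 × 111^0.647 ≈ 122.11 kt.
Typhoon Nora: ΔP = 124; V ≈ 6.7 × 124^0.625 ≈ 136.29 kt.
Difference ≈ 122.11 − 136.29 = -14.18 → -14 kt.

-14 kt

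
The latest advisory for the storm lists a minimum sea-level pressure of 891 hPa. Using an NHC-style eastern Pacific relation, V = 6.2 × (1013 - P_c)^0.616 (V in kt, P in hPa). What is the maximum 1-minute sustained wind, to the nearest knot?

120 kt

ΔP = 1013 − 891 = 122 hPa.
122^0.616 ≈ 19.284.
V ≈ 6.2 × 19.284 ≈ 119.6 kt.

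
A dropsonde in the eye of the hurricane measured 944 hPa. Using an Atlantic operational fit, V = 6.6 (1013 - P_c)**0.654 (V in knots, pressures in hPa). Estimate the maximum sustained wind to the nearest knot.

ΔP = 1013 − 944 = 69 hPa.
69^0.654 ≈ 15.944.
V ≈ 6.6 × 15.944 ≈ 105.2 kt.

105 kt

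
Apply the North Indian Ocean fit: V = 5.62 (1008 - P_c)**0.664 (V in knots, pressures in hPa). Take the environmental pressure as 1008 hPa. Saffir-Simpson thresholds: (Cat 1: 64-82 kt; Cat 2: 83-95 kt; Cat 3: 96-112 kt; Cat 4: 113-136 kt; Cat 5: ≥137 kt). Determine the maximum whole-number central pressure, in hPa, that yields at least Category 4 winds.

916 hPa

Category 4 begins at V = 113 kt.
Required ΔP = (113/5.62)^(1/0.664) = 20.107^1.506 ≈ 91.80 hPa.
P_c ≤ 1008 − 91.80 = 916.20, so the highest integer P_c is 916 hPa.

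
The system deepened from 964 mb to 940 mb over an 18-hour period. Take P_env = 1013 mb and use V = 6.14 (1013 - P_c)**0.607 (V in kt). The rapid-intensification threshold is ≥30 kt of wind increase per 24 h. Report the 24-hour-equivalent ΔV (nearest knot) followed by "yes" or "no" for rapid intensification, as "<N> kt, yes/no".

V₁: ΔP = 49, V ≈ 6.14 × 49^0.607 ≈ 65.18 kt.
V₂: ΔP = 73, V ≈ 6.14 × 73^0.607 ≈ 83.02 kt.
ΔV over 18 h = 17.84 kt → 24 h equivalent = 17.84 × 24/18 ≈ 23.79 kt.
24 kt < 30 kt ⇒ not rapid intensification.

24 kt, no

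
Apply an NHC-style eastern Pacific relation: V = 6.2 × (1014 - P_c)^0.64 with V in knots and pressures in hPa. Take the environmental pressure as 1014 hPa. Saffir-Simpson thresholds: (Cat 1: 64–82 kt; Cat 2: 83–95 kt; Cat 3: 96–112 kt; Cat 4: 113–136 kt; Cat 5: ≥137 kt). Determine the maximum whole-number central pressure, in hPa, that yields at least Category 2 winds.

Category 2 begins at V = 83 kt.
Required ΔP = (83/6.2)^(1/0.64) = 13.387^1.562 ≈ 57.60 hPa.
P_c ≤ 1014 − 57.60 = 956.40, so the highest integer P_c is 956 hPa.

956 hPa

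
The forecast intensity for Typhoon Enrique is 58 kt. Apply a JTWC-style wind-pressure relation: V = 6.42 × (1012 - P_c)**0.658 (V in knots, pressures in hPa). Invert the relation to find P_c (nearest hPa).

984 hPa

ΔP = (V / 6.42)^(1/0.658) = (58/6.42)^1.520.
58/6.42 = 9.034; 9.034^1.520 ≈ 28.36 hPa.
P_c = 1012 − 28.36 = 983.64 ≈ 984 hPa.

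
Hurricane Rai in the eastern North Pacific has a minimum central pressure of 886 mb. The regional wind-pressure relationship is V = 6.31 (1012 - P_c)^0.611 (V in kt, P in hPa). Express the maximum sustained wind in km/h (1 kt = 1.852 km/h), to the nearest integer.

224 km/h

ΔP = 1012 − 886 = 126 mb.
V ≈ 6.31 × 126^0.611 = 6.31 × 19.201 ≈ 121.159 kt.
121.159 × 1.852 ≈ 224.39 km/h → 224 km/h.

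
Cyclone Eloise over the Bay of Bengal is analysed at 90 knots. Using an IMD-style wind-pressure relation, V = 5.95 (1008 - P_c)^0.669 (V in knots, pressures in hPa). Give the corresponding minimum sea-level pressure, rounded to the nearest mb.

950 mb

ΔP = (V / 5.95)^(1/0.669) = (90/5.95)^1.495.
90/5.95 = 15.126; 15.126^1.495 ≈ 58.00 mb.
P_c = 1008 − 58.00 = 950.00 ≈ 950 mb.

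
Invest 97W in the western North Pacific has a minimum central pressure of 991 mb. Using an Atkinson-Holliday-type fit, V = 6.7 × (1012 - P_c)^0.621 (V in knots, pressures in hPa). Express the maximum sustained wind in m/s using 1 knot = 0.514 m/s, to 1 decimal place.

22.8 m/s

ΔP = 1012 − 991 = 21 mb.
V ≈ 6.7 × 21^0.621 = 6.7 × 6.624 ≈ 44.379 kt.
44.379 × 0.514 ≈ 22.81 m/s → 22.8 m/s.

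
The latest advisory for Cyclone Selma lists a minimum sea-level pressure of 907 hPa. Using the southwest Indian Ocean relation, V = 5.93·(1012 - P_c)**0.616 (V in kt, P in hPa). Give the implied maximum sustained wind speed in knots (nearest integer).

ΔP = 1012 − 907 = 105 hPa.
105^0.616 ≈ 17.581.
V ≈ 5.93 × 17.581 ≈ 104.3 kt.

104 kt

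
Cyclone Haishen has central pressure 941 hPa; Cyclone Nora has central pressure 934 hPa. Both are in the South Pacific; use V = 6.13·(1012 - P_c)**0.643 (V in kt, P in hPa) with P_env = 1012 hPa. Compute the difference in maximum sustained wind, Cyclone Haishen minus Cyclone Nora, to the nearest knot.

Cyclone Haishen: ΔP = 71; V ≈ 6.13 × 71^0.643 ≈ 95.02 kt.
Cyclone Nora: ΔP = 78; V ≈ 6.13 × 78^0.643 ≈ 100.94 kt.
Difference ≈ 95.02 − 100.94 = -5.92 → -6 kt.

-6 kt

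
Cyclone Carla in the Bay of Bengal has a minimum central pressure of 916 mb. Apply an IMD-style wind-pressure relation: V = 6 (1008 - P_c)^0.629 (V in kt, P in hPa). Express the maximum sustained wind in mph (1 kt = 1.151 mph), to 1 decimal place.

118.7 mph

ΔP = 1008 − 916 = 92 mb.
V ≈ 6 × 92^0.629 = 6 × 17.188 ≈ 103.127 kt.
103.127 × 1.151 ≈ 118.70 mph → 118.7 mph.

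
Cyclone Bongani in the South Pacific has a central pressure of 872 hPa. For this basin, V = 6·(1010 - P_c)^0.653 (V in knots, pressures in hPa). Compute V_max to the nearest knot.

ΔP = 1010 − 872 = 138 hPa.
138^0.653 ≈ 24.966.
V ≈ 6 × 24.966 ≈ 149.8 kt.

150 kt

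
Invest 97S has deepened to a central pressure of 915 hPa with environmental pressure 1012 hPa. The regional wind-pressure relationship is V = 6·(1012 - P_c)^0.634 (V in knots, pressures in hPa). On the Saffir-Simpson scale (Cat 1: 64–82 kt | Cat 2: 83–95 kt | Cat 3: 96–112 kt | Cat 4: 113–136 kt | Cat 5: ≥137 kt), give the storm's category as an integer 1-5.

3

ΔP = 1012 − 915 = 97 hPa.
V ≈ 6 × 97^0.634 = 6 × 18.18 ≈ 109 kt.
109 kt falls in the Category 3 band.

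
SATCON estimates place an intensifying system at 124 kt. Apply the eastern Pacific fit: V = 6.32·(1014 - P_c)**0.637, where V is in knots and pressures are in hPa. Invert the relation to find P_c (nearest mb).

907 mb

ΔP = (V / 6.32)^(1/0.637) = (124/6.32)^1.570.
124/6.32 = 19.620; 19.620^1.570 ≈ 107.00 mb.
P_c = 1014 − 107.00 = 907.00 ≈ 907 mb.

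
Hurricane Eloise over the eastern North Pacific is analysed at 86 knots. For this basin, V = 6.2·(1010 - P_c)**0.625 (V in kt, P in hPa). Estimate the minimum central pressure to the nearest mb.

ΔP = (V / 6.2)^(1/0.625) = (86/6.2)^1.600.
86/6.2 = 13.871; 13.871^1.600 ≈ 67.20 mb.
P_c = 1010 − 67.20 = 942.80 ≈ 943 mb.

943 mb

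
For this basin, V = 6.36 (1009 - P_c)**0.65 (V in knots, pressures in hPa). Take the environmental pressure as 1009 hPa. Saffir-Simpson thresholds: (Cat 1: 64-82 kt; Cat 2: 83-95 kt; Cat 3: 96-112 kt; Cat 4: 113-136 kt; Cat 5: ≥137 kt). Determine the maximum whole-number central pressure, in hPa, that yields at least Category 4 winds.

925 hPa

Category 4 begins at V = 113 kt.
Required ΔP = (113/6.36)^(1/0.65) = 17.767^1.538 ≈ 83.66 hPa.
P_c ≤ 1009 − 83.66 = 925.34, so the highest integer P_c is 925 hPa.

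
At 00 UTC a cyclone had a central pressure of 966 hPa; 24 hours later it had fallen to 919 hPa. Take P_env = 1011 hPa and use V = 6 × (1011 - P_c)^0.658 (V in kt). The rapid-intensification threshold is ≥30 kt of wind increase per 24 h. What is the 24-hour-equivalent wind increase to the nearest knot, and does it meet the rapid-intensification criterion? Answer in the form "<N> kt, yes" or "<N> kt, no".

V₁: ΔP = 45, V ≈ 6 × 45^0.658 ≈ 73.45 kt.
V₂: ΔP = 92, V ≈ 6 × 92^0.658 ≈ 117.58 kt.
ΔV over 24 h = 44.13 kt → 24 h equivalent = 44.13 × 24/24 ≈ 44.13 kt.
44 kt ≥ 30 kt ⇒ rapid intensification.

44 kt, yes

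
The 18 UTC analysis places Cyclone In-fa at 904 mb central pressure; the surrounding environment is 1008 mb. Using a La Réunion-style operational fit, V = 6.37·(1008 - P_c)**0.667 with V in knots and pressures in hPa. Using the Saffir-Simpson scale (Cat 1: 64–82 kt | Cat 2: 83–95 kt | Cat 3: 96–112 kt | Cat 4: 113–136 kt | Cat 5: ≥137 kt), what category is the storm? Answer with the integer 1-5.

5

ΔP = 1008 − 904 = 104 mb.
V ≈ 6.37 × 104^0.667 = 6.37 × 22.15 ≈ 141 kt.
141 kt falls in the Category 5 band.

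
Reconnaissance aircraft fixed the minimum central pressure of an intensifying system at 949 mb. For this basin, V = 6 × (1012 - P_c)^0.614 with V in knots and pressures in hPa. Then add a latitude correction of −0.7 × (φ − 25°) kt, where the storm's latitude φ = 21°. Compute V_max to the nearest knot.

79 kt

ΔP = 1012 − 949 = 63 mb.
63^0.614 ≈ 12.729.
V ≈ 6 × 12.729 ≈ 76.4 kt.
Latitude correction: −0.7 × (21 − 25) = 2.8 kt.
Corrected V ≈ 79.2 kt → 79 kt.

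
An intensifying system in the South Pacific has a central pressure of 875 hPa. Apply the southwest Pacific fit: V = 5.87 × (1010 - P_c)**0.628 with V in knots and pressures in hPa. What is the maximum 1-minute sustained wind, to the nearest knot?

ΔP = 1010 − 875 = 135 hPa.
135^0.628 ≈ 21.770.
V ≈ 5.87 × 21.770 ≈ 127.8 kt.

128 kt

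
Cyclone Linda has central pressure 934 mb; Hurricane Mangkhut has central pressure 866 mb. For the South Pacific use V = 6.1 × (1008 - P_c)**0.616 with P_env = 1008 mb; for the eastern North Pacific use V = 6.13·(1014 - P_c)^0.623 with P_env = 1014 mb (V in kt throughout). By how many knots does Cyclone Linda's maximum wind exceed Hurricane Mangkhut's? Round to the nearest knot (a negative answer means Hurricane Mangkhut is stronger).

Cyclone Linda: ΔP = 74; V ≈ 6.1 × 74^0.616 ≈ 86.45 kt.
Hurricane Mangkhut: ΔP = 148; V ≈ 6.13 × 148^0.623 ≈ 137.89 kt.
Difference ≈ 86.45 − 137.89 = -51.44 → -51 kt.

-51 kt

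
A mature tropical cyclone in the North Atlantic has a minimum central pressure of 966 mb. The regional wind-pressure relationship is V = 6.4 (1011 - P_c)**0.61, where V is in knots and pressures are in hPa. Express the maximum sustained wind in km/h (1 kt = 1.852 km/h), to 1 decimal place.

ΔP = 1011 − 966 = 45 mb.
V ≈ 6.4 × 45^0.61 = 6.4 × 10.197 ≈ 65.259 kt.
65.259 × 1.852 ≈ 120.86 km/h → 120.9 km/h.

120.9 km/h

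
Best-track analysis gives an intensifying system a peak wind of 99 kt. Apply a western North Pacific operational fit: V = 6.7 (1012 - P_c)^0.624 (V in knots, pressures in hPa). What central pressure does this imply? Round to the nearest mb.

937 mb

ΔP = (V / 6.7)^(1/0.624) = (99/6.7)^1.603.
99/6.7 = 14.776; 14.776^1.603 ≈ 74.87 mb.
P_c = 1012 − 74.87 = 937.13 ≈ 937 mb.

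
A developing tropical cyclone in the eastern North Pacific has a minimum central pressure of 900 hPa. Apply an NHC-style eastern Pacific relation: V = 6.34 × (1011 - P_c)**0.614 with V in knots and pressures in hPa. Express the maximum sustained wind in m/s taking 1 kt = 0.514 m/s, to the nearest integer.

ΔP = 1011 − 900 = 111 hPa.
V ≈ 6.34 × 111^0.614 = 6.34 × 18.023 ≈ 114.266 kt.
114.266 × 0.514 ≈ 58.73 m/s → 59 m/s.

59 m/s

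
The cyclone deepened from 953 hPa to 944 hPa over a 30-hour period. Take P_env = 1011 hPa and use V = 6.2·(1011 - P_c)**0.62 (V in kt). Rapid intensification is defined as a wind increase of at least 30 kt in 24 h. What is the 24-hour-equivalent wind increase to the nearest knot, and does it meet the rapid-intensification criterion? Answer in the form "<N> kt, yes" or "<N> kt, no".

6 kt, no

V₁: ΔP = 58, V ≈ 6.2 × 58^0.62 ≈ 76.86 kt.
V₂: ΔP = 67, V ≈ 6.2 × 67^0.62 ≈ 84.05 kt.
ΔV over 30 h = 7.19 kt → 24 h equivalent = 7.19 × 24/30 ≈ 5.75 kt.
6 kt < 30 kt ⇒ not rapid intensification.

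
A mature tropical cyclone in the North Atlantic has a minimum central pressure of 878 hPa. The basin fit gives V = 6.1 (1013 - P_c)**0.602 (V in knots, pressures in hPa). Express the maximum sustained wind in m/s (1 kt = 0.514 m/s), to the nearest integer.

ΔP = 1013 − 878 = 135 hPa.
V ≈ 6.1 × 135^0.602 = 6.1 × 19.163 ≈ 116.894 kt.
116.894 × 0.514 ≈ 60.08 m/s → 60 m/s.

60 m/s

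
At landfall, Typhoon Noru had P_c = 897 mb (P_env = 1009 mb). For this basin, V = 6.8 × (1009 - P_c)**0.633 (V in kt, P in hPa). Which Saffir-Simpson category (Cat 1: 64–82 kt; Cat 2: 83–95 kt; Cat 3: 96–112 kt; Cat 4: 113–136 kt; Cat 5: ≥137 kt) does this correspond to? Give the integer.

4

ΔP = 1009 − 897 = 112 mb.
V ≈ 6.8 × 112^0.633 = 6.8 × 19.82 ≈ 135 kt.
135 kt falls in the Category 4 band.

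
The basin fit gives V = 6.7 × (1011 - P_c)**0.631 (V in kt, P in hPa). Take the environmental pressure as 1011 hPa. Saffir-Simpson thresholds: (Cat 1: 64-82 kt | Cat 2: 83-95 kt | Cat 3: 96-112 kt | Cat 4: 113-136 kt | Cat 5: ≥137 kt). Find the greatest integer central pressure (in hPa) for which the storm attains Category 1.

Category 1 begins at V = 64 kt.
Required ΔP = (64/6.7)^(1/0.631) = 9.552^1.585 ≈ 35.75 hPa.
P_c ≤ 1011 − 35.75 = 975.25, so the highest integer P_c is 975 hPa.

975 hPa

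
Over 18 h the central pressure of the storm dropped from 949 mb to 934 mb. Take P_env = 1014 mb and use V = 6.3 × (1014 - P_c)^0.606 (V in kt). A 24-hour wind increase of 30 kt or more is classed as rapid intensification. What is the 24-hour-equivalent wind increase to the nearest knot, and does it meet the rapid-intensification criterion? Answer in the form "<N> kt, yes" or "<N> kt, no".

V₁: ΔP = 65, V ≈ 6.3 × 65^0.606 ≈ 79.06 kt.
V₂: ΔP = 80, V ≈ 6.3 × 80^0.606 ≈ 89.66 kt.
ΔV over 18 h = 10.60 kt → 24 h equivalent = 10.60 × 24/18 ≈ 14.13 kt.
14 kt < 30 kt ⇒ not rapid intensification.

14 kt, no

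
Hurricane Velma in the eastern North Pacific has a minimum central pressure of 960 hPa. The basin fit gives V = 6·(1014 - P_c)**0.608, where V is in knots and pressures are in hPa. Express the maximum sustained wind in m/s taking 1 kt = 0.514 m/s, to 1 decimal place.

34.9 m/s

ΔP = 1014 − 960 = 54 hPa.
V ≈ 6 × 54^0.608 = 6 × 11.306 ≈ 67.834 kt.
67.834 × 0.514 ≈ 34.87 m/s → 34.9 m/s.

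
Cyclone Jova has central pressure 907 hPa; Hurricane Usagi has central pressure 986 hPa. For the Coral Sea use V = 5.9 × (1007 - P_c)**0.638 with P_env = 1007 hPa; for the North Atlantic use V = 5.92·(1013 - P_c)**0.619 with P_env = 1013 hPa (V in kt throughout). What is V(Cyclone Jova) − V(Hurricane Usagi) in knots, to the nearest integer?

66 kt

Cyclone Jova: ΔP = 100; V ≈ 5.9 × 100^0.638 ≈ 111.39 kt.
Hurricane Usagi: ΔP = 27; V ≈ 5.92 × 27^0.619 ≈ 45.53 kt.
Difference ≈ 111.39 − 45.53 = 65.86 → 66 kt.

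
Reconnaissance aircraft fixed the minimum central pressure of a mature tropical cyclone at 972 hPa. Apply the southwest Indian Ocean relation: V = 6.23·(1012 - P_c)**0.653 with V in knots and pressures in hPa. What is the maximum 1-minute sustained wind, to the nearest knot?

69 kt

ΔP = 1012 − 972 = 40 hPa.
40^0.653 ≈ 11.121.
V ≈ 6.23 × 11.121 ≈ 69.3 kt.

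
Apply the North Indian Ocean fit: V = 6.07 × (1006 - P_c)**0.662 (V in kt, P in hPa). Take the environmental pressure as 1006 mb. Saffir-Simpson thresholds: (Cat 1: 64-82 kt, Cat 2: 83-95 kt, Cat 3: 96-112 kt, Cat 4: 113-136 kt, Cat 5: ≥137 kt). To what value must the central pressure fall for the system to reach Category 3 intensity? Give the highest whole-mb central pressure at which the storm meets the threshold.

Category 3 begins at V = 96 kt.
Required ΔP = (96/6.07)^(1/0.662) = 15.815^1.511 ≈ 64.76 mb.
P_c ≤ 1006 − 64.76 = 941.24, so the highest integer P_c is 941 mb.

941 mb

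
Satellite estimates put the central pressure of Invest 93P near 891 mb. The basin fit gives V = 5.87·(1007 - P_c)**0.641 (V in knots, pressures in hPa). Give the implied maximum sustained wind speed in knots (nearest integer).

ΔP = 1007 − 891 = 116 mb.
116^0.641 ≈ 21.053.
V ≈ 5.87 × 21.053 ≈ 123.6 kt.

124 kt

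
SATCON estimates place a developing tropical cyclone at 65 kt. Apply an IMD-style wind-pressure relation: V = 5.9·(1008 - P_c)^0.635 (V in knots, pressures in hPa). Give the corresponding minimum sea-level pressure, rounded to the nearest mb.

964 mb

ΔP = (V / 5.9)^(1/0.635) = (65/5.9)^1.575.
65/5.9 = 11.017; 11.017^1.575 ≈ 43.76 mb.
P_c = 1008 − 43.76 = 964.24 ≈ 964 mb.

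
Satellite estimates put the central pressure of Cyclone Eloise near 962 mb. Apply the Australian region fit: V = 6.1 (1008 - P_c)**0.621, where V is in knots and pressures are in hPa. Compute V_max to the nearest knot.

ΔP = 1008 − 962 = 46 mb.
46^0.621 ≈ 10.779.
V ≈ 6.1 × 10.779 ≈ 65.8 kt.

66 kt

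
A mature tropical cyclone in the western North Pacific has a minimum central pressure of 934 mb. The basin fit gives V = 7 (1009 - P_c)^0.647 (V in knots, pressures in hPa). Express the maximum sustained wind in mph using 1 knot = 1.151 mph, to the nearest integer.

132 mph

ΔP = 1009 − 934 = 75 mb.
V ≈ 7 × 75^0.647 = 7 × 16.337 ≈ 114.357 kt.
114.357 × 1.151 ≈ 131.62 mph → 132 mph.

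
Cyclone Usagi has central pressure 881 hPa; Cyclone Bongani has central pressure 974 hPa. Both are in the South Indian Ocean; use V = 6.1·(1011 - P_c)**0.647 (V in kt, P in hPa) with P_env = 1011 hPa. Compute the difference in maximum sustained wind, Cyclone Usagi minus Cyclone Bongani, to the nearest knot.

Cyclone Usagi: ΔP = 130; V ≈ 6.1 × 130^0.647 ≈ 142.25 kt.
Cyclone Bongani: ΔP = 37; V ≈ 6.1 × 37^0.647 ≈ 63.09 kt.
Difference ≈ 142.25 − 63.09 = 79.16 → 79 kt.

79 kt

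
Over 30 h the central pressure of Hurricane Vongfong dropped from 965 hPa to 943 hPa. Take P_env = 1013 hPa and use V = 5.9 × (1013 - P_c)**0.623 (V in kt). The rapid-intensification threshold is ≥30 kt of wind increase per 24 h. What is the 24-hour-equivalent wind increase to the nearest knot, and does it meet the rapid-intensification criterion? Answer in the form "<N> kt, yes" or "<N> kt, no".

V₁: ΔP = 48, V ≈ 5.9 × 48^0.623 ≈ 65.81 kt.
V₂: ΔP = 70, V ≈ 5.9 × 70^0.623 ≈ 83.24 kt.
ΔV over 30 h = 17.43 kt → 24 h equivalent = 17.43 × 24/30 ≈ 13.94 kt.
14 kt < 30 kt ⇒ not rapid intensification.

14 kt, no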